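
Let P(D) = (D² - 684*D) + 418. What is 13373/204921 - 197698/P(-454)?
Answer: -16798847374/52979250735 ≈ -0.31708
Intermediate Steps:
P(D) = 418 + D² - 684*D
13373/204921 - 197698/P(-454) = 13373/204921 - 197698/(418 + (-454)² - 684*(-454)) = 13373*(1/204921) - 197698/(418 + 206116 + 310536) = 13373/204921 - 197698/517070 = 13373/204921 - 197698*1/517070 = 13373/204921 - 98849/258535 = -16798847374/52979250735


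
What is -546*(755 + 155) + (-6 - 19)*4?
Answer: -496960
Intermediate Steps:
-546*(755 + 155) + (-6 - 19)*4 = -546*910 - 25*4 = -496860 - 100 = -496960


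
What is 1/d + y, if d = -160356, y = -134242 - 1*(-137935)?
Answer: 592194707/160356 ≈ 3693.0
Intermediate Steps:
y = 3693 (y = -134242 + 137935 = 3693)
1/d + y = 1/(-160356) + 3693 = -1/160356 + 3693 = 592194707/160356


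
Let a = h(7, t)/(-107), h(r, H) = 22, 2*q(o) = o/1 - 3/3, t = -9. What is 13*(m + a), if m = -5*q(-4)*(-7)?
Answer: -243997/214 ≈ -1140.2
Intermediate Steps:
q(o) = -1/2 + o/2 (q(o) = (o/1 - 3/3)/2 = (o*1 - 3*1/3)/2 = (o - 1)/2 = (-1 + o)/2 = -1/2 + o/2)
a = -22/107 (a = 22/(-107) = 22*(-1/107) = -22/107 ≈ -0.20561)
m = -175/2 (m = -5*(-1/2 + (1/2)*(-4))*(-7) = -5*(-1/2 - 2)*(-7) = -5*(-5/2)*(-7) = (25/2)*(-7) = -175/2 ≈ -87.500)
13*(m + a) = 13*(-175/2 - 22/107) = 13*(-18769/214) = -243997/214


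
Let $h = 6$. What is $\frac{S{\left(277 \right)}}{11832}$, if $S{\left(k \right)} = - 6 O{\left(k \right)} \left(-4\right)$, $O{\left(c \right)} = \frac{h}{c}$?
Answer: $\frac{6}{136561} \approx 4.3936 \cdot 10^{-5}$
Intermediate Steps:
$O{\left(c \right)} = \frac{6}{c}$
$S{\left(k \right)} = \frac{144}{k}$ ($S{\left(k \right)} = - 6 \frac{6}{k} \left(-4\right) = - \frac{36}{k} \left(-4\right) = \frac{144}{k}$)
$\frac{S{\left(277 \right)}}{11832} = \frac{144 \cdot \frac{1}{277}}{11832} = 144 \cdot \frac{1}{277} \cdot \frac{1}{11832} = \frac{144}{277} \cdot \frac{1}{11832} = \frac{6}{136561}$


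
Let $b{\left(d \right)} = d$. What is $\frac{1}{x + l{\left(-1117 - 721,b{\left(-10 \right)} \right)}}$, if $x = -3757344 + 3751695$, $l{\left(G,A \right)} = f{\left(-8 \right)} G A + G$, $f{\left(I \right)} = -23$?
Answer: $- \frac{1}{430227} \approx -2.3244 \cdot 10^{-6}$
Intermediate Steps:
$l{\left(G,A \right)} = G - 23 A G$ ($l{\left(G,A \right)} = - 23 G A + G = - 23 A G + G = G - 23 A G$)
$x = -5649$
$\frac{1}{x + l{\left(-1117 - 721,b{\left(-10 \right)} \right)}} = \frac{1}{-5649 + \left(-1117 - 721\right) \left(1 - -230\right)} = \frac{1}{-5649 + \left(-1117 - 721\right) \left(1 + 230\right)} = \frac{1}{-5649 - 424578} = \frac{1}{-430227} = - \frac{1}{430227}$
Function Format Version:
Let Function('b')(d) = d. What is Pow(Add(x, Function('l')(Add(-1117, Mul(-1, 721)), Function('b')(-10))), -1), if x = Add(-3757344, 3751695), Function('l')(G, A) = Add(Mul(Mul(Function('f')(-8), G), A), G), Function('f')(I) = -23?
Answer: Rational(-1, 430227) ≈ -2.3244e-6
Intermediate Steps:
Function('l')(G, A) = Add(G, Mul(-23, A, G)) (Function('l')(G, A) = Add(Mul(Mul(-23, G), A), G) = Add(Mul(-23, A, G), G) = Add(G, Mul(-23, A, G)))
x = -5649
Pow(Add(x, Function('l')(Add(-1117, Mul(-1, 721)), Function('b')(-10))), -1) = Pow(Add(-5649, Mul(Add(-1117, Mul(-1, 721)), Add(1, Mul(-23, -10)))), -1) = Pow(Add(-5649, Mul(Add(-1117, -721), Add(1, 230))), -1) = Pow(Add(-5649, Mul(-1838, 231)), -1) = Pow(Add(-5649, -424578), -1) = Pow(-430227, -1) = Rational(-1, 430227)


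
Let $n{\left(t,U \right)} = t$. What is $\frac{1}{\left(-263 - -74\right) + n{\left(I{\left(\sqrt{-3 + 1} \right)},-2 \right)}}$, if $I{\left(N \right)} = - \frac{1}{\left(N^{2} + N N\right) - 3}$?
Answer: $- \frac{7}{1322} \approx -0.005295$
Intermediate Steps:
$I{\left(N \right)} = - \frac{1}{-3 + 2 N^{2}}$ ($I{\left(N \right)} = - \frac{1}{\left(N^{2} + N^{2}\right) - 3} = - \frac{1}{2 N^{2} - 3} = - \frac{1}{-3 + 2 N^{2}}$)
$\frac{1}{\left(-263 - -74\right) + n{\left(I{\left(\sqrt{-3 + 1} \right)},-2 \right)}} = \frac{1}{\left(-263 - -74\right) - \frac{1}{-3 + 2 \left(\sqrt{-3 + 1}\right)^{2}}} = \frac{1}{\left(-263 + 74\right) - \frac{1}{-3 + 2 \left(\sqrt{-2}\right)^{2}}} = \frac{1}{-189 - \frac{1}{-3 + 2 \left(i \sqrt{2}\right)^{2}}} = \frac{1}{-189 - \frac{1}{-3 + 2 \left(-2\right)}} = \frac{1}{-189 - \frac{1}{-3 - 4}} = \frac{1}{-189 - \frac{1}{-7}} = \frac{1}{-189 - - \frac{1}{7}} = \frac{1}{-189 + \frac{1}{7}} = \frac{1}{- \frac{1322}{7}} = - \frac{7}{1322}$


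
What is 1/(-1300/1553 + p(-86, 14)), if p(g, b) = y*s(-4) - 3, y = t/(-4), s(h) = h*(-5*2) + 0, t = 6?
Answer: -1553/99139 ≈ -0.015665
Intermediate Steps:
s(h) = -10*h (s(h) = h*(-10) + 0 = -10*h + 0 = -10*h)
y = -3/2 (y = 6/(-4) = 6*(-¼) = -3/2 ≈ -1.5000)
p(g, b) = -63 (p(g, b) = -(-15)*(-4) - 3 = -3/2*40 - 3 = -60 - 3 = -63)
1/(-1300/1553 + p(-86, 14)) = 1/(-1300/1553 - 63) = 1/(-99139/1553) = -1553/99139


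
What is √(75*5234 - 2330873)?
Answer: 17*I*√6707 ≈ 1392.2*I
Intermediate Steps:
√(75*5234 - 2330873) = √(392550 - 2330873) = √(-1938323) = 17*I*√6707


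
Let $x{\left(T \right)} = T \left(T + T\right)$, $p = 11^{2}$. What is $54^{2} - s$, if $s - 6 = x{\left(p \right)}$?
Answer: $-26372$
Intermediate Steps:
$p = 121$
$x{\left(T \right)} = 2 T^{2}$ ($x{\left(T \right)} = T 2 T = 2 T^{2}$)
$s = 29288$ ($s = 6 + 2 \cdot 121^{2} = 6 + 2 \cdot 14641 = 6 + 29282 = 29288$)
$54^{2} - s = 54^{2} - 29288 = 2916 - 29288 = -26372$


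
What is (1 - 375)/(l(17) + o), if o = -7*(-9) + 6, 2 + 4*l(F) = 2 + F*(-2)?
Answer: -68/11 ≈ -6.1818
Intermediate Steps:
l(F) = -F/2 (l(F) = -1/2 + (2 + F*(-2))/4 = -1/2 + (2 - 2*F)/4 = -1/2 + (1/2 - F/2) = -F/2)
o = 69 (o = 63 + 6 = 69)
(1 - 375)/(l(17) + o) = (1 - 375)/(-1/2*17 + 69) = -374/(-17/2 + 69) = -374/121/2 = -374*2/121 = -68/11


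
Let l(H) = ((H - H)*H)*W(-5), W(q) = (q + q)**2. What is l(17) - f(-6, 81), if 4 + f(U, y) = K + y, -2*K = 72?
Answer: -41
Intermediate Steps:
K = -36 (K = -1/2*72 = -36)
f(U, y) = -40 + y (f(U, y) = -4 + (-36 + y) = -40 + y)
W(q) = 4*q**2 (W(q) = (2*q)**2 = 4*q**2)
l(H) = 0 (l(H) = ((H - H)*H)*(4*(-5)**2) = (0*H)*(4*25) = 0*100 = 0)
l(17) - f(-6, 81) = 0 - (-40 + 81) = 0 - 1*41 = 0 - 41 = -41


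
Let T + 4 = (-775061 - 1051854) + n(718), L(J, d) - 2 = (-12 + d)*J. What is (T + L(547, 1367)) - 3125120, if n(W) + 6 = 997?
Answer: -4209861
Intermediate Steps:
L(J, d) = 2 + J*(-12 + d) (L(J, d) = 2 + (-12 + d)*J = 2 + J*(-12 + d))
n(W) = 991 (n(W) = -6 + 997 = 991)
T = -1825928 (T = -4 + ((-775061 - 1051854) + 991) = -4 + (-1826915 + 991) = -4 - 1825924 = -1825928)
(T + L(547, 1367)) - 3125120 = (-1825928 + (2 - 12*547 + 547*1367)) - 3125120 = (-1825928 + (2 - 6564 + 747749)) - 3125120 = (-1825928 + 741187) - 3125120 = -1084741 - 3125120 = -4209861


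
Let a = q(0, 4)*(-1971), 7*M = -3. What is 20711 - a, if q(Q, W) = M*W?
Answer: 121325/7 ≈ 17332.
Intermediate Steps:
M = -3/7 (M = (⅐)*(-3) = -3/7 ≈ -0.42857)
q(Q, W) = -3*W/7
a = 23652/7 (a = -3/7*4*(-1971) = -12/7*(-1971) = 23652/7 ≈ 3378.9)
20711 - a = 20711 - 1*23652/7 = 20711 - 23652/7 = 121325/7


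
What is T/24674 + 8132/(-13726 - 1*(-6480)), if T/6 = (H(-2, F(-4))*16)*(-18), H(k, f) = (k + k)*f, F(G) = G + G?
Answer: -150330946/44696951 ≈ -3.3633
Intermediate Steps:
F(G) = 2*G
H(k, f) = 2*f*k (H(k, f) = (2*k)*f = 2*f*k)
T = -55296 (T = 6*(((2*(2*(-4))*(-2))*16)*(-18)) = 6*(((2*(-8)*(-2))*16)*(-18)) = 6*((32*16)*(-18)) = 6*(512*(-18)) = 6*(-9216) = -55296)
T/24674 + 8132/(-13726 - 1*(-6480)) = -55296/24674 + 8132/(-13726 - 1*(-6480)) = -55296*1/24674 + 8132/(-13726 + 6480) = -27648/12337 + 8132/(-7246) = -27648/12337 + 8132*(-1/7246) = -27648/12337 - 4066/3623 = -150330946/44696951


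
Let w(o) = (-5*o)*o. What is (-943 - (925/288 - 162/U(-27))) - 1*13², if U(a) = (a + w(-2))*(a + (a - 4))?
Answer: -437746375/392544 ≈ -1115.2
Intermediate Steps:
w(o) = -5*o²
U(a) = (-20 + a)*(-4 + 2*a) (U(a) = (a - 5*(-2)²)*(a + (a - 4)) = (a - 5*4)*(a + (-4 + a)) = (a - 20)*(-4 + 2*a) = (-20 + a)*(-4 + 2*a))
(-943 - (925/288 - 162/U(-27))) - 1*13² = (-943 - (925/288 - 162/(80 - 44*(-27) + 2*(-27)²))) - 1*13² = (-943 - (925*(1/288) - 162/(80 + 1188 + 2*729))) - 1*169 = (-943 - (925/288 - 162/(80 + 1188 + 1458))) - 169 = (-943 - (925/288 - 162/2726)) - 169 = (-943 - (925/288 - 162*1/2726)) - 169 = (-943 - (925/288 - 81/1363)) - 169 = (-943 - 1*1237447/392544) - 169 = (-943 - 1237447/392544) - 169 = -371406439/392544 - 169 = -437746375/392544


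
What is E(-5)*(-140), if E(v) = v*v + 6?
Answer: -4340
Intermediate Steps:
E(v) = 6 + v² (E(v) = v² + 6 = 6 + v²)
E(-5)*(-140) = (6 + (-5)²)*(-140) = (6 + 25)*(-140) = 31*(-140) = -4340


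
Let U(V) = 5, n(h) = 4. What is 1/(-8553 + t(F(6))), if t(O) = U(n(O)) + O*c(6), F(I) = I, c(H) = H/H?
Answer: -1/8542 ≈ -0.00011707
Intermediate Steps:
c(H) = 1
t(O) = 5 + O (t(O) = 5 + O*1 = 5 + O)
1/(-8553 + t(F(6))) = 1/(-8553 + (5 + 6)) = 1/(-8553 + 11) = 1/(-8542) = -1/8542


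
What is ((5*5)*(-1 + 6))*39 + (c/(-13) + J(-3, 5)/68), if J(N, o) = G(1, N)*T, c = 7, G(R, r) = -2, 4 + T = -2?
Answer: 1077295/221 ≈ 4874.6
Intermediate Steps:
T = -6 (T = -4 - 2 = -6)
J(N, o) = 12 (J(N, o) = -2*(-6) = 12)
((5*5)*(-1 + 6))*39 + (c/(-13) + J(-3, 5)/68) = ((5*5)*(-1 + 6))*39 + (7/(-13) + 12/68) = (25*5)*39 + (7*(-1/13) + 12*(1/68)) = 125*39 + (-7/13 + 3/17) = 4875 - 80/221 = 1077295/221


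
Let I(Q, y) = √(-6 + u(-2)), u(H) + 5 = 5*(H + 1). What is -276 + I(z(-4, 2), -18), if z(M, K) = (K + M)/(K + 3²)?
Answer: -276 + 4*I ≈ -276.0 + 4.0*I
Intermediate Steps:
z(M, K) = (K + M)/(9 + K) (z(M, K) = (K + M)/(K + 9) = (K + M)/(9 + K))
u(H) = 5*H (u(H) = -5 + 5*(H + 1) = -5 + 5*(1 + H) = -5 + (5 + 5*H) = 5*H)
I(Q, y) = 4*I (I(Q, y) = √(-6 + 5*(-2)) = √(-6 - 10) = √(-16) = 4*I)
-276 + I(z(-4, 2), -18) = -276 + 4*I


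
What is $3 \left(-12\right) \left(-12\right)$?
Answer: $432$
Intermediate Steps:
$3 \left(-12\right) \left(-12\right) = \left(-36\right) \left(-12\right) = 432$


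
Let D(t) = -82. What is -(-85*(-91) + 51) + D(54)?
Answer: -7868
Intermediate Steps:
-(-85*(-91) + 51) + D(54) = -(-85*(-91) + 51) - 82 = -(7735 + 51) - 82 = -1*7786 - 82 = -7786 - 82 = -7868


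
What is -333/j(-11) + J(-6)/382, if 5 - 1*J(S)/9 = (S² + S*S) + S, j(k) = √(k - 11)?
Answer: -549/382 + 333*I*√22/22 ≈ -1.4372 + 70.996*I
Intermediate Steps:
j(k) = √(-11 + k)
J(S) = 45 - 18*S² - 9*S (J(S) = 45 - 9*((S² + S*S) + S) = 45 - 9*((S² + S²) + S) = 45 - 9*(2*S² + S) = 45 - 9*(S + 2*S²) = 45 + (-18*S² - 9*S) = 45 - 18*S² - 9*S)
-333/j(-11) + J(-6)/382 = -333/√(-11 - 11) + (45 - 18*(-6)² - 9*(-6))/382 = -333*(-I*√22/22) + (45 - 18*36 + 54)*(1/382) = -333*(-I*√22/22) + (45 - 648 + 54)*(1/382) = -(-333)*I*√22/22 - 549*1/382 = 333*I*√22/22 - 549/382 = -549/382 + 333*I*√22/22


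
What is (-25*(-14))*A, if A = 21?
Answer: 7350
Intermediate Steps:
(-25*(-14))*A = -25*(-14)*21 = 350*21 = 7350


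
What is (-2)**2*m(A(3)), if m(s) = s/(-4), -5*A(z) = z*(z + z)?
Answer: 18/5 ≈ 3.6000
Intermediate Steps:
A(z) = -2*z**2/5 (A(z) = -z*(z + z)/5 = -z*2*z/5 = -2*z**2/5)
m(s) = -s/4 (m(s) = s*(-1/4) = -s/4)
(-2)**2*m(A(3)) = (-2)**2*(-(-1)*3**2/10) = 4*(-(-1)*9/10) = 4*(-1/4*(-18/5)) = 4*(9/10) = 18/5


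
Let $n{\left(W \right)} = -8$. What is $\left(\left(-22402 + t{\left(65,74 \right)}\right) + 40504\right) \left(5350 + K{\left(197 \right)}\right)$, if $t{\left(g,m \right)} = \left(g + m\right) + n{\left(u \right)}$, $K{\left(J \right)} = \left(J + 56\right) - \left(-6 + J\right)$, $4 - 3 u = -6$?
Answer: $98676996$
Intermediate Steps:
$u = \frac{10}{3}$ ($u = \frac{4}{3} - -2 = \frac{4}{3} + 2 = \frac{10}{3} \approx 3.3333$)
$K{\left(J \right)} = 62$ ($K{\left(J \right)} = \left(56 + J\right) - \left(-6 + J\right) = 62$)
$t{\left(g,m \right)} = -8 + g + m$ ($t{\left(g,m \right)} = \left(g + m\right) - 8 = -8 + g + m$)
$\left(\left(-22402 + t{\left(65,74 \right)}\right) + 40504\right) \left(5350 + K{\left(197 \right)}\right) = \left(\left(-22402 + \left(-8 + 65 + 74\right)\right) + 40504\right) \left(5350 + 62\right) = \left(\left(-22402 + 131\right) + 40504\right) 5412 = \left(-22271 + 40504\right) 5412 = 18233 \cdot 5412 = 98676996$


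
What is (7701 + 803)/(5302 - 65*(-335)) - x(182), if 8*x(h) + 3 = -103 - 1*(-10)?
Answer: 333428/27077 ≈ 12.314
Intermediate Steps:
x(h) = -12 (x(h) = -3/8 + (-103 - 1*(-10))/8 = -3/8 + (-103 + 10)/8 = -3/8 + (⅛)*(-93) = -3/8 - 93/8 = -12)
(7701 + 803)/(5302 - 65*(-335)) - x(182) = (7701 + 803)/(5302 - 65*(-335)) - 1*(-12) = 8504/(5302 + 21775) + 12 = 8504/27077 + 12 = 333428/27077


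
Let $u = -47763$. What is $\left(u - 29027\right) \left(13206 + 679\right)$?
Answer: $-1066229150$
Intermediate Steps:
$\left(u - 29027\right) \left(13206 + 679\right) = \left(-47763 - 29027\right) \left(13206 + 679\right) = \left(-76790\right) 13885 = -1066229150$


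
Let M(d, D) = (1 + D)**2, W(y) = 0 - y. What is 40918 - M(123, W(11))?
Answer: 40818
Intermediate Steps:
W(y) = -y
40918 - M(123, W(11)) = 40918 - (1 - 1*11)**2 = 40918 - (1 - 11)**2 = 40918 - 1*(-10)**2 = 40918 - 1*100 = 40918 - 100 = 40818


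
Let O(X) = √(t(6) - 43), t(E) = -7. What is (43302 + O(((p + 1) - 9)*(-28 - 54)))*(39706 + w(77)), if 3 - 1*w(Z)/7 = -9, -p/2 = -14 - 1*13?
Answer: 1722986580 + 198950*I*√2 ≈ 1.723e+9 + 2.8136e+5*I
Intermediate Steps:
p = 54 (p = -2*(-14 - 1*13) = -2*(-14 - 13) = -2*(-27) = 54)
w(Z) = 84 (w(Z) = 21 - 7*(-9) = 21 + 63 = 84)
O(X) = 5*I*√2 (O(X) = √(-7 - 43) = √(-50) = 5*I*√2)
(43302 + O(((p + 1) - 9)*(-28 - 54)))*(39706 + w(77)) = (43302 + 5*I*√2)*(39706 + 84) = (43302 + 5*I*√2)*39790 = 1722986580 + 198950*I*√2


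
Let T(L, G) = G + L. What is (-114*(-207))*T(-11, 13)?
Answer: 47196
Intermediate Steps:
(-114*(-207))*T(-11, 13) = (-114*(-207))*(13 - 11) = 23598*2 = 47196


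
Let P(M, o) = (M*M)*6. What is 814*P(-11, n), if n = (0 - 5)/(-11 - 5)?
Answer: 590964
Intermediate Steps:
n = 5/16 (n = -5/(-16) = -5*(-1/16) = 5/16 ≈ 0.31250)
P(M, o) = 6*M² (P(M, o) = M²*6 = 6*M²)
814*P(-11, n) = 814*(6*(-11)²) = 814*(6*121) = 814*726 = 590964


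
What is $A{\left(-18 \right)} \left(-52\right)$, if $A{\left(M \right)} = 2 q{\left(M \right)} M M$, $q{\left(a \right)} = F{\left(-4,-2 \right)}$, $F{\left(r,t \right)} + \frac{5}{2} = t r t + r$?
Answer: $758160$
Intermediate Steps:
$F{\left(r,t \right)} = - \frac{5}{2} + r + r t^{2}$ ($F{\left(r,t \right)} = - \frac{5}{2} + \left(t r t + r\right) = - \frac{5}{2} + \left(r t t + r\right) = - \frac{5}{2} + \left(r t^{2} + r\right) = - \frac{5}{2} + \left(r + r t^{2}\right) = - \frac{5}{2} + r + r t^{2}$)
$q{\left(a \right)} = - \frac{45}{2}$ ($q{\left(a \right)} = - \frac{5}{2} - 4 - 4 \left(-2\right)^{2} = - \frac{5}{2} - 4 - 16 = - \frac{45}{2}$)
$A{\left(M \right)} = - 45 M^{2}$ ($A{\left(M \right)} = 2 \left(- \frac{45 M}{2}\right) M = - 45 M M = - 45 M^{2}$)
$A{\left(-18 \right)} \left(-52\right) = - 45 \left(-18\right)^{2} \left(-52\right) = \left(-45\right) 324 \left(-52\right) = \left(-14580\right) \left(-52\right) = 758160$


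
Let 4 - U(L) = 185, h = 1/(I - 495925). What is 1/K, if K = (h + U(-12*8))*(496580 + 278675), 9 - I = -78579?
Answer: -417337/58561210639490 ≈ -7.1265e-9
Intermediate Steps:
I = 78588 (I = 9 - 1*(-78579) = 9 + 78579 = 78588)
h = -1/417337 (h = 1/(78588 - 495925) = 1/(-417337) = -1/417337 ≈ -2.3961e-6)
U(L) = -181 (U(L) = 4 - 1*185 = 4 - 185 = -181)
K = -58561210639490/417337 (K = (-1/417337 - 181)*(496580 + 278675) = -75537998/417337*775255 = -58561210639490/417337 ≈ -1.4032e+8)
1/K = 1/(-58561210639490/417337) = -417337/58561210639490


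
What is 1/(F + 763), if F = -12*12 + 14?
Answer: 1/633 ≈ 0.0015798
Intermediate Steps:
F = -130 (F = -144 + 14 = -130)
1/(F + 763) = 1/(-130 + 763) = 1/633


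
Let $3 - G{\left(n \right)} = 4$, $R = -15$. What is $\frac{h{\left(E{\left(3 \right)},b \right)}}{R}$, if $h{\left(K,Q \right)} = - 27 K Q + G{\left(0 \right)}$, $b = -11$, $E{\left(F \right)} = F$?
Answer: $- \frac{178}{3} \approx -59.333$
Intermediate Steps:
$G{\left(n \right)} = -1$ ($G{\left(n \right)} = 3 - 4 = -1$)
$h{\left(K,Q \right)} = -1 - 27 K Q$ ($h{\left(K,Q \right)} = - 27 K Q - 1 = -1 - 27 K Q$)
$\frac{h{\left(E{\left(3 \right)},b \right)}}{R} = \frac{-1 - 81 \left(-11\right)}{-15} = \left(-1 + 891\right) \left(- \frac{1}{15}\right) = 890 \left(- \frac{1}{15}\right) = - \frac{178}{3}$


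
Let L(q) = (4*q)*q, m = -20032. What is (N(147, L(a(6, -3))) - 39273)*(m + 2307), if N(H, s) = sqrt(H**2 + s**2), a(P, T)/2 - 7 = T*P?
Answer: 696113925 - 17725*sqrt(3769705) ≈ 6.6170e+8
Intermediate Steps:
a(P, T) = 14 + 2*P*T (a(P, T) = 14 + 2*(T*P) = 14 + 2*(P*T) = 14 + 2*P*T)
L(q) = 4*q**2
(N(147, L(a(6, -3))) - 39273)*(m + 2307) = (sqrt(147**2 + (4*(14 + 2*6*(-3))**2)**2) - 39273)*(-20032 + 2307) = (sqrt(21609 + (4*(14 - 36)**2)**2) - 39273)*(-17725) = (sqrt(21609 + (4*(-22)**2)**2) - 39273)*(-17725) = (sqrt(21609 + (4*484)**2) - 39273)*(-17725) = (sqrt(21609 + 1936**2) - 39273)*(-17725) = (sqrt(21609 + 3748096) - 39273)*(-17725) = (sqrt(3769705) - 39273)*(-17725) = (-39273 + sqrt(3769705))*(-17725) = 696113925 - 17725*sqrt(3769705)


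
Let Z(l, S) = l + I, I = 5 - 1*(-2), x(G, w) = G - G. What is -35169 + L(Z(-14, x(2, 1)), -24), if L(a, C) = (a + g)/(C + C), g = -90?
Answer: -1688015/48 ≈ -35167.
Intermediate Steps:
x(G, w) = 0
I = 7 (I = 5 + 2 = 7)
Z(l, S) = 7 + l (Z(l, S) = l + 7 = 7 + l)
L(a, C) = (-90 + a)/(2*C) (L(a, C) = (a - 90)/(C + C) = (-90 + a)/((2*C)) = (-90 + a)*(1/(2*C)) = (-90 + a)/(2*C))
-35169 + L(Z(-14, x(2, 1)), -24) = -35169 + (½)*(-90 + (7 - 14))/(-24) = -35169 + (½)*(-1/24)*(-90 - 7) = -35169 + (½)*(-1/24)*(-97) = -35169 + 97/48 = -1688015/48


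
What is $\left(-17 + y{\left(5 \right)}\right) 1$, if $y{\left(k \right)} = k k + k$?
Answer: $13$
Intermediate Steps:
$y{\left(k \right)} = k + k^{2}$ ($y{\left(k \right)} = k^{2} + k = k + k^{2}$)
$\left(-17 + y{\left(5 \right)}\right) 1 = \left(-17 + 5 \left(1 + 5\right)\right) 1 = \left(-17 + 5 \cdot 6\right) 1 = \left(-17 + 30\right) 1 = 13 \cdot 1 = 13$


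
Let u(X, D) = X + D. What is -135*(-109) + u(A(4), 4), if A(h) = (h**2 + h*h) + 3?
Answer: 14754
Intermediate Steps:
A(h) = 3 + 2*h**2 (A(h) = (h**2 + h**2) + 3 = 2*h**2 + 3 = 3 + 2*h**2)
u(X, D) = D + X
-135*(-109) + u(A(4), 4) = -135*(-109) + (4 + (3 + 2*4**2)) = 14715 + (4 + (3 + 2*16)) = 14715 + (4 + (3 + 32)) = 14715 + (4 + 35) = 14715 + 39 = 14754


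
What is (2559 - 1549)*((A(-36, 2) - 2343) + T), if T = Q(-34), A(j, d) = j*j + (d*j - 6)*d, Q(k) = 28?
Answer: -1186750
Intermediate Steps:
A(j, d) = j² + d*(-6 + d*j) (A(j, d) = j² + (-6 + d*j)*d = j² + d*(-6 + d*j))
T = 28
(2559 - 1549)*((A(-36, 2) - 2343) + T) = (2559 - 1549)*((((-36)² - 6*2 - 36*2²) - 2343) + 28) = 1010*(((1296 - 12 - 36*4) - 2343) + 28) = 1010*(((1296 - 12 - 144) - 2343) + 28) = 1010*((1140 - 2343) + 28) = 1010*(-1203 + 28) = 1010*(-1175) = -1186750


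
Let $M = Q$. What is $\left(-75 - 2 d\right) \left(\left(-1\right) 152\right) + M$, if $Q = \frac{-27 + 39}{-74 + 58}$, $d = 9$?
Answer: $\frac{56541}{4} \approx 14135.0$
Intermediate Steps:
$Q = - \frac{3}{4}$ ($Q = \frac{12}{-16} = 12 \left(- \frac{1}{16}\right) = - \frac{3}{4} \approx -0.75$)
$M = - \frac{3}{4} \approx -0.75$
$\left(-75 - 2 d\right) \left(\left(-1\right) 152\right) + M = \left(-75 - 18\right) \left(\left(-1\right) 152\right) - \frac{3}{4} = \left(-75 - 18\right) \left(-152\right) - \frac{3}{4} = \left(-93\right) \left(-152\right) - \frac{3}{4} = 14136 - \frac{3}{4} = \frac{56541}{4}$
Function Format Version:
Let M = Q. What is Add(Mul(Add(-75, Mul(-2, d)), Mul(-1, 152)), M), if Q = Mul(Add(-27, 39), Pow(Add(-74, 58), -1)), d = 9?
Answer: Rational(56541, 4) ≈ 14135.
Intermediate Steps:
Q = Rational(-3, 4) (Q = Mul(12, Pow(-16, -1)) = Mul(12, Rational(-1, 16)) = Rational(-3, 4) ≈ -0.75000)
M = Rational(-3, 4) ≈ -0.75000
Add(Mul(Add(-75, Mul(-2, d)), Mul(-1, 152)), M) = Add(Mul(Add(-75, Mul(-2, 9)), Mul(-1, 152)), Rational(-3, 4)) = Add(Mul(Add(-75, -18), -152), Rational(-3, 4)) = Add(Mul(-93, -152), Rational(-3, 4)) = Add(14136, Rational(-3, 4)) = Rational(56541, 4)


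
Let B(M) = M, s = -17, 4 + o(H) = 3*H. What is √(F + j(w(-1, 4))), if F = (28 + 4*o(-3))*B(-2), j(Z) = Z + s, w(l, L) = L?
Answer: √35 ≈ 5.9161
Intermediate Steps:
o(H) = -4 + 3*H
j(Z) = -17 + Z (j(Z) = Z - 17 = -17 + Z)
F = 48 (F = (28 + 4*(-4 + 3*(-3)))*(-2) = (28 + 4*(-4 - 9))*(-2) = (28 + 4*(-13))*(-2) = (28 - 52)*(-2) = -24*(-2) = 48)
√(F + j(w(-1, 4))) = √(48 + (-17 + 4)) = √(48 - 13) = √35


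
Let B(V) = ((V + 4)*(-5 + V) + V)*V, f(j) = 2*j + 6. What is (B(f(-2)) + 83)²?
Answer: 2601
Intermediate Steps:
f(j) = 6 + 2*j
B(V) = V*(V + (-5 + V)*(4 + V)) (B(V) = ((4 + V)*(-5 + V) + V)*V = ((-5 + V)*(4 + V) + V)*V = (V + (-5 + V)*(4 + V))*V = V*(V + (-5 + V)*(4 + V)))
(B(f(-2)) + 83)² = ((6 + 2*(-2))*(-20 + (6 + 2*(-2))²) + 83)² = ((6 - 4)*(-20 + (6 - 4)²) + 83)² = (2*(-20 + 2²) + 83)² = (2*(-20 + 4) + 83)² = (2*(-16) + 83)² = (-32 + 83)² = 51² = 2601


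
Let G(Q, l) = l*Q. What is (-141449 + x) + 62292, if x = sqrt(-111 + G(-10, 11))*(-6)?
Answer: -79157 - 6*I*sqrt(221) ≈ -79157.0 - 89.196*I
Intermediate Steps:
G(Q, l) = Q*l
x = -6*I*sqrt(221) (x = sqrt(-111 - 10*11)*(-6) = sqrt(-111 - 110)*(-6) = sqrt(-221)*(-6) = (I*sqrt(221))*(-6) = -6*I*sqrt(221) ≈ -89.196*I)
(-141449 + x) + 62292 = (-141449 - 6*I*sqrt(221)) + 62292 = -79157 - 6*I*sqrt(221)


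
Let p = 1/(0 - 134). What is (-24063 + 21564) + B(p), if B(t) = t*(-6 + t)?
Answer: -44871239/17956 ≈ -2499.0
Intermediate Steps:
p = -1/134 (p = 1/(-134) = -1/134 ≈ -0.0074627)
(-24063 + 21564) + B(p) = (-24063 + 21564) - (-6 - 1/134)/134 = -2499 - 1/134*(-805/134) = -2499 + 805/17956 = -44871239/17956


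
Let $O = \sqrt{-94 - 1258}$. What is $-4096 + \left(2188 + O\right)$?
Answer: $-1908 + 26 i \sqrt{2} \approx -1908.0 + 36.77 i$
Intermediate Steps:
$O = 26 i \sqrt{2}$ ($O = \sqrt{-1352} = 26 i \sqrt{2} \approx 36.77 i$)
$-4096 + \left(2188 + O\right) = -4096 + \left(2188 + 26 i \sqrt{2}\right) = -1908 + 26 i \sqrt{2}$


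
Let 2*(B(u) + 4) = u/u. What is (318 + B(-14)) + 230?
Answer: 1089/2 ≈ 544.50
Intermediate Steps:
B(u) = -7/2 (B(u) = -4 + (u/u)/2 = -4 + (½)*1 = -4 + ½ = -7/2)
(318 + B(-14)) + 230 = (318 - 7/2) + 230 = 629/2 + 230 = 1089/2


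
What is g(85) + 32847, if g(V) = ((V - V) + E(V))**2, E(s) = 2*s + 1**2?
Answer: 62088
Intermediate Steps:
E(s) = 1 + 2*s (E(s) = 2*s + 1 = 1 + 2*s)
g(V) = (1 + 2*V)**2 (g(V) = ((V - V) + (1 + 2*V))**2 = (0 + (1 + 2*V))**2 = (1 + 2*V)**2)
g(85) + 32847 = (1 + 2*85)**2 + 32847 = (1 + 170)**2 + 32847 = 171**2 + 32847 = 29241 + 32847 = 62088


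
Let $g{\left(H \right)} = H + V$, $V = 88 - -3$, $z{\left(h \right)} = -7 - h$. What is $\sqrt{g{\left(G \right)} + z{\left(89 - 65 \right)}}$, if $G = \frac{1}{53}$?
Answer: $\frac{\sqrt{168593}}{53} \approx 7.7472$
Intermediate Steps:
$G = \frac{1}{53} \approx 0.018868$
$V = 91$ ($V = 88 + 3 = 91$)
$g{\left(H \right)} = 91 + H$ ($g{\left(H \right)} = H + 91 = 91 + H$)
$\sqrt{g{\left(G \right)} + z{\left(89 - 65 \right)}} = \sqrt{\left(91 + \frac{1}{53}\right) - 31} = \sqrt{\frac{4824}{53} - 31} = \sqrt{\frac{3181}{53}} = \frac{\sqrt{168593}}{53}$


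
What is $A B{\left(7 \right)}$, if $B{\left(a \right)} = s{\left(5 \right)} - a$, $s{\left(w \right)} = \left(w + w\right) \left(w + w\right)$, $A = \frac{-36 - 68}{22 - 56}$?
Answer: $\frac{4836}{17} \approx 284.47$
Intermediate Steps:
$A = \frac{52}{17}$ ($A = - \frac{104}{-34} = \left(-104\right) \left(- \frac{1}{34}\right) = \frac{52}{17} \approx 3.0588$)
$s{\left(w \right)} = 4 w^{2}$ ($s{\left(w \right)} = 2 w 2 w = 4 w^{2}$)
$B{\left(a \right)} = 100 - a$ ($B{\left(a \right)} = 4 \cdot 5^{2} - a = 4 \cdot 25 - a = 100 - a$)
$A B{\left(7 \right)} = \frac{52 \left(100 - 7\right)}{17} = \frac{52}{17} \cdot 93 = \frac{4836}{17}$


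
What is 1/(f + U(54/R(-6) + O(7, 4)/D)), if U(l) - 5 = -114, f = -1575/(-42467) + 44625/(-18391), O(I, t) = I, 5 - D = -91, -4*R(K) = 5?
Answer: -781010597/86996279123 ≈ -0.0089775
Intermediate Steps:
R(K) = -5/4 (R(K) = -¼*5 = -5/4)
D = 96 (D = 5 - 1*(-91) = 5 + 91 = 96)
f = -1866124050/781010597 (f = -1575*(-1/42467) + 44625*(-1/18391) = 1575/42467 - 44625/18391 = -1866124050/781010597 ≈ -2.3894)
U(l) = -109 (U(l) = 5 - 114 = -109)
1/(f + U(54/R(-6) + O(7, 4)/D)) = 1/(-1866124050/781010597 - 109) = 1/(-86996279123/781010597) = -781010597/86996279123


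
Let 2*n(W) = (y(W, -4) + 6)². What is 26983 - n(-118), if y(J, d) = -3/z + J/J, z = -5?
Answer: 673853/25 ≈ 26954.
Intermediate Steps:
y(J, d) = 8/5 (y(J, d) = -3/(-5) + J/J = -3*(-⅕) + 1 = ⅗ + 1 = 8/5)
n(W) = 722/25 (n(W) = (8/5 + 6)²/2 = (38/5)²/2 = (½)*(1444/25) = 722/25)
26983 - n(-118) = 26983 - 1*722/25 = 26983 - 722/25 = 673853/25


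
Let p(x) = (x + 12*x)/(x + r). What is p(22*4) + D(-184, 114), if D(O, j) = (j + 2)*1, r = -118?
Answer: 1168/15 ≈ 77.867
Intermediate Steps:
D(O, j) = 2 + j (D(O, j) = (2 + j)*1 = 2 + j)
p(x) = 13*x/(-118 + x) (p(x) = (x + 12*x)/(x - 118) = (13*x)/(-118 + x) = 13*x/(-118 + x))
p(22*4) + D(-184, 114) = 13*(22*4)/(-118 + 22*4) + (2 + 114) = 13*88/(-118 + 88) + 116 = 13*88/(-30) + 116 = 13*88*(-1/30) + 116 = -572/15 + 116 = 1168/15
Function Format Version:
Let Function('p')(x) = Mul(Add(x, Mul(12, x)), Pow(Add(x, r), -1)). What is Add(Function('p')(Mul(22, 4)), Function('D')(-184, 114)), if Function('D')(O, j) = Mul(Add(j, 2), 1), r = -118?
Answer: Rational(1168, 15) ≈ 77.867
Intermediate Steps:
Function('D')(O, j) = Add(2, j) (Function('D')(O, j) = Mul(Add(2, j), 1) = Add(2, j))
Function('p')(x) = Mul(13, x, Pow(Add(-118, x), -1)) (Function('p')(x) = Mul(Add(x, Mul(12, x)), Pow(Add(x, -118), -1)) = Mul(Mul(13, x), Pow(Add(-118, x), -1)) = Mul(13, x, Pow(Add(-118, x), -1)))
Add(Function('p')(Mul(22, 4)), Function('D')(-184, 114)) = Add(Mul(13, Mul(22, 4), Pow(Add(-118, Mul(22, 4)), -1)), Add(2, 114)) = Add(Mul(13, 88, Pow(Add(-118, 88), -1)), 116) = Add(Mul(13, 88, Pow(-30, -1)), 116) = Add(Mul(13, 88, Rational(-1, 30)), 116) = Add(Rational(-572, 15), 116) = Rational(1168, 15)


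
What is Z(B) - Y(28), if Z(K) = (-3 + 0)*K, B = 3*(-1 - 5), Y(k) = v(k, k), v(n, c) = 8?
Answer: 46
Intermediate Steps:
Y(k) = 8
B = -18 (B = 3*(-6) = -18)
Z(K) = -3*K
Z(B) - Y(28) = -3*(-18) - 1*8 = 54 - 8 = 46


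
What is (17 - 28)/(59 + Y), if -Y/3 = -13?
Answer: -11/98 ≈ -0.11224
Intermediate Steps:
Y = 39 (Y = -3*(-13) = 39)
(17 - 28)/(59 + Y) = (17 - 28)/(59 + 39) = -11/98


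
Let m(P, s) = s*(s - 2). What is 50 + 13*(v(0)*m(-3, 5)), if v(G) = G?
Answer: 50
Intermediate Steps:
m(P, s) = s*(-2 + s)
50 + 13*(v(0)*m(-3, 5)) = 50 + 13*(0*(5*(-2 + 5))) = 50 + 13*(0*(5*3)) = 50 + 13*(0*15) = 50 + 13*0 = 50 + 0 = 50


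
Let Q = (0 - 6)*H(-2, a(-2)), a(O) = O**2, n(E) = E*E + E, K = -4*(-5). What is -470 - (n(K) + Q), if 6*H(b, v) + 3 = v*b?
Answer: -901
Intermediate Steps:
K = 20
n(E) = E + E**2 (n(E) = E**2 + E = E + E**2)
H(b, v) = -1/2 + b*v/6 (H(b, v) = -1/2 + (v*b)/6 = -1/2 + (b*v)/6 = -1/2 + b*v/6)
Q = 11 (Q = (0 - 6)*(-1/2 + (1/6)*(-2)*(-2)**2) = -6*(-1/2 + (1/6)*(-2)*4) = -6*(-1/2 - 4/3) = -6*(-11/6) = 11)
-470 - (n(K) + Q) = -470 - (20*(1 + 20) + 11) = -470 - (20*21 + 11) = -470 - (420 + 11) = -470 - 1*431 = -470 - 431 = -901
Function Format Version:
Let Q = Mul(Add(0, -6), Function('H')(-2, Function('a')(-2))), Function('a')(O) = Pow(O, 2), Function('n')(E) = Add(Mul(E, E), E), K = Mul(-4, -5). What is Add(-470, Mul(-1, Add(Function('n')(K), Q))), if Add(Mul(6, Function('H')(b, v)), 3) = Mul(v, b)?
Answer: -901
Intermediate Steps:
K = 20
Function('n')(E) = Add(E, Pow(E, 2)) (Function('n')(E) = Add(Pow(E, 2), E) = Add(E, Pow(E, 2)))
Function('H')(b, v) = Add(Rational(-1, 2), Mul(Rational(1, 6), b, v)) (Function('H')(b, v) = Add(Rational(-1, 2), Mul(Rational(1, 6), Mul(v, b))) = Add(Rational(-1, 2), Mul(Rational(1, 6), Mul(b, v))) = Add(Rational(-1, 2), Mul(Rational(1, 6), b, v)))
Q = 11 (Q = Mul(Add(0, -6), Add(Rational(-1, 2), Mul(Rational(1, 6), -2, Pow(-2, 2)))) = Mul(-6, Add(Rational(-1, 2), Mul(Rational(1, 6), -2, 4))) = Mul(-6, Add(Rational(-1, 2), Rational(-4, 3))) = Mul(-6, Rational(-11, 6)) = 11)
Add(-470, Mul(-1, Add(Function('n')(K), Q))) = Add(-470, Mul(-1, Add(Mul(20, Add(1, 20)), 11))) = Add(-470, Mul(-1, Add(Mul(20, 21), 11))) = Add(-470, Mul(-1, Add(420, 11))) = Add(-470, Mul(-1, 431)) = Add(-470, -431) = -901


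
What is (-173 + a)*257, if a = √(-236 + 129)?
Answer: -44461 + 257*I*√107 ≈ -44461.0 + 2658.4*I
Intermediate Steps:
a = I*√107 (a = √(-107) = I*√107 ≈ 10.344*I)
(-173 + a)*257 = (-173 + I*√107)*257 = -44461 + 257*I*√107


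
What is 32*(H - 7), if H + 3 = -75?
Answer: -2720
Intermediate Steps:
H = -78 (H = -3 - 75 = -78)
32*(H - 7) = 32*(-78 - 7) = 32*(-85) = -2720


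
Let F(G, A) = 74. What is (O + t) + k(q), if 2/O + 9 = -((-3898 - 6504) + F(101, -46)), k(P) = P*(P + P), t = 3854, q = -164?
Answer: 594849076/10319 ≈ 57646.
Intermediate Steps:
k(P) = 2*P² (k(P) = P*(2*P) = 2*P²)
O = 2/10319 (O = 2/(-9 - ((-3898 - 6504) + 74)) = 2/(-9 - (-10402 + 74)) = 2/(-9 - 1*(-10328)) = 2/(-9 + 10328) = 2/10319 ≈ 0.00019382)
(O + t) + k(q) = (2/10319 + 3854) + 2*(-164)² = 39769428/10319 + 2*26896 = 39769428/10319 + 53792 = 594849076/10319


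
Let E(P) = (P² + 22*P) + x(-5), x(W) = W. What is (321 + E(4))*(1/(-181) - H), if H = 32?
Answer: -2433060/181 ≈ -13442.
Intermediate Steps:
E(P) = -5 + P² + 22*P (E(P) = (P² + 22*P) - 5 = -5 + P² + 22*P)
(321 + E(4))*(1/(-181) - H) = (321 + (-5 + 4² + 22*4))*(1/(-181) - 1*32) = (321 + (-5 + 16 + 88))*(-1/181 - 32) = (321 + 99)*(-5793/181) = 420*(-5793/181) = -2433060/181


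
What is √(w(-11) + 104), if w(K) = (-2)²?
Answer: 6*√3 ≈ 10.392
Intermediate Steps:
w(K) = 4
√(w(-11) + 104) = √(4 + 104) = √108 = 6*√3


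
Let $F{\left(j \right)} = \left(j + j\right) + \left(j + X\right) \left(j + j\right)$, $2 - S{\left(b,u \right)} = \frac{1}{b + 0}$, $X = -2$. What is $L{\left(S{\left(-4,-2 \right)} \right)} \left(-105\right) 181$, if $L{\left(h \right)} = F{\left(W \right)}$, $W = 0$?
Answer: $0$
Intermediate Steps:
$S{\left(b,u \right)} = 2 - \frac{1}{b}$ ($S{\left(b,u \right)} = 2 - \frac{1}{b + 0} = 2 - \frac{1}{b}$)
$F{\left(j \right)} = 2 j + 2 j \left(-2 + j\right)$ ($F{\left(j \right)} = \left(j + j\right) + \left(j - 2\right) \left(j + j\right) = 2 j + \left(-2 + j\right) 2 j = 2 j + 2 j \left(-2 + j\right)$)
$L{\left(h \right)} = 0$ ($L{\left(h \right)} = 2 \cdot 0 \left(-1 + 0\right) = 2 \cdot 0 \left(-1\right) = 0$)
$L{\left(S{\left(-4,-2 \right)} \right)} \left(-105\right) 181 = 0 \left(-105\right) 181 = 0 \cdot 181 = 0$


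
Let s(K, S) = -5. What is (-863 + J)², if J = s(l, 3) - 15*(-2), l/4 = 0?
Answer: 702244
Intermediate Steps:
l = 0 (l = 4*0 = 0)
J = 25 (J = -5 - 15*(-2) = -5 + 30 = 25)
(-863 + J)² = (-863 + 25)² = (-838)² = 702244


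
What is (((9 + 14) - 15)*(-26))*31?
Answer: -6448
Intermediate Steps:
(((9 + 14) - 15)*(-26))*31 = ((23 - 15)*(-26))*31 = (8*(-26))*31 = -208*31 = -6448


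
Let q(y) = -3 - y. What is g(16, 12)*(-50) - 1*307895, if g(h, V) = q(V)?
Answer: -307145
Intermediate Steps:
g(h, V) = -3 - V
g(16, 12)*(-50) - 1*307895 = (-3 - 1*12)*(-50) - 1*307895 = (-3 - 12)*(-50) - 307895 = -15*(-50) - 307895 = 750 - 307895 = -307145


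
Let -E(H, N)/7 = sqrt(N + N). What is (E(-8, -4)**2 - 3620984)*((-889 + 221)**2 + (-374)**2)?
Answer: -2122488473600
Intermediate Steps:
E(H, N) = -7*sqrt(2)*sqrt(N) (E(H, N) = -7*sqrt(N + N) = -7*sqrt(2)*sqrt(N))
(E(-8, -4)**2 - 3620984)*((-889 + 221)**2 + (-374)**2) = ((-7*sqrt(2)*sqrt(-4))**2 - 3620984)*((-889 + 221)**2 + (-374)**2) = ((-7*sqrt(2)*2*I)**2 - 3620984)*((-668)**2 + 139876) = ((-14*I*sqrt(2))**2 - 3620984)*(446224 + 139876) = (-392 - 3620984)*586100 = -3621376*586100 = -2122488473600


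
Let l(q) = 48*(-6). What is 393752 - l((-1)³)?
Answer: 394040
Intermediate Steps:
l(q) = -288
393752 - l((-1)³) = 393752 - 1*(-288) = 393752 + 288 = 394040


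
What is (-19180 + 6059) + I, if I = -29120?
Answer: -42241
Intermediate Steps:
(-19180 + 6059) + I = (-19180 + 6059) - 29120 = -13121 - 29120 = -42241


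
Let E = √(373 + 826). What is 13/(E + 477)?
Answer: 477/17410 - √1199/17410 ≈ 0.025409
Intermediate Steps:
E = √1199 ≈ 34.627
13/(E + 477) = 13/(√1199 + 477) = 13/(477 + √1199)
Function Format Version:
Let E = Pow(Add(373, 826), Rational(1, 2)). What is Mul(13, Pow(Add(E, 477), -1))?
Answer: Add(Rational(477, 17410), Mul(Rational(-1, 17410), Pow(1199, Rational(1, 2)))) ≈ 0.025409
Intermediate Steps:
E = Pow(1199, Rational(1, 2)) ≈ 34.627
Mul(13, Pow(Add(E, 477), -1)) = Mul(13, Pow(Add(Pow(1199, Rational(1, 2)), 477), -1)) = Mul(13, Pow(Add(477, Pow(1199, Rational(1, 2))), -1))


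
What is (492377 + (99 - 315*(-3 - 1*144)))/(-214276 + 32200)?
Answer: -538781/182076 ≈ -2.9591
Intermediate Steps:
(492377 + (99 - 315*(-3 - 1*144)))/(-214276 + 32200) = (492377 + (99 - 315*(-3 - 144)))/(-182076) = (492377 + (99 - 315*(-147)))*(-1/182076) = (492377 + (99 + 46305))*(-1/182076) = (492377 + 46404)*(-1/182076) = 538781*(-1/182076) = -538781/182076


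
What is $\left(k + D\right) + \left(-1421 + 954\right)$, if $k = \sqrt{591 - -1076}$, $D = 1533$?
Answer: $1066 + \sqrt{1667} \approx 1106.8$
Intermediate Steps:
$k = \sqrt{1667}$ ($k = \sqrt{591 + 1076} = \sqrt{1667} \approx 40.829$)
$\left(k + D\right) + \left(-1421 + 954\right) = \left(\sqrt{1667} + 1533\right) + \left(-1421 + 954\right) = \left(1533 + \sqrt{1667}\right) - 467 = 1066 + \sqrt{1667}$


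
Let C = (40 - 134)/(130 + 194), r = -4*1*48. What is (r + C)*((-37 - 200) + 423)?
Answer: -965681/27 ≈ -35766.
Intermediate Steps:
r = -192 (r = -4*48 = -192)
C = -47/162 (C = -94/324 = -94*1/324 = -47/162 ≈ -0.29012)
(r + C)*((-37 - 200) + 423) = (-192 - 47/162)*((-37 - 200) + 423) = -31151*(-237 + 423)/162 = -31151/162*186 = -965681/27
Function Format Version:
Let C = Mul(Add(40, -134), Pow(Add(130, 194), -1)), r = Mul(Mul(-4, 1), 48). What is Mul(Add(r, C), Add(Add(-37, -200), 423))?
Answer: Rational(-965681, 27) ≈ -35766.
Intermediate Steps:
r = -192 (r = Mul(-4, 48) = -192)
C = Rational(-47, 162) (C = Mul(-94, Pow(324, -1)) = Mul(-94, Rational(1, 324)) = Rational(-47, 162) ≈ -0.29012)
Mul(Add(r, C), Add(Add(-37, -200), 423)) = Mul(Add(-192, Rational(-47, 162)), Add(Add(-37, -200), 423)) = Mul(Rational(-31151, 162), Add(-237, 423)) = Mul(Rational(-31151, 162), 186) = Rational(-965681, 27)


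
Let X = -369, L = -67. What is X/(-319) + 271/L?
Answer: -61726/21373 ≈ -2.8880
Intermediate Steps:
X/(-319) + 271/L = -369/(-319) + 271/(-67) = -369*(-1/319) + 271*(-1/67) = 369/319 - 271/67 = -61726/21373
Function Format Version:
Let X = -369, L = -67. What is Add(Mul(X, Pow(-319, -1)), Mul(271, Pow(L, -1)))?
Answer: Rational(-61726, 21373) ≈ -2.8880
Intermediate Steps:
Add(Mul(X, Pow(-319, -1)), Mul(271, Pow(L, -1))) = Add(Mul(-369, Pow(-319, -1)), Mul(271, Pow(-67, -1))) = Add(Mul(-369, Rational(-1, 319)), Mul(271, Rational(-1, 67))) = Add(Rational(369, 319), Rational(-271, 67)) = Rational(-61726, 21373)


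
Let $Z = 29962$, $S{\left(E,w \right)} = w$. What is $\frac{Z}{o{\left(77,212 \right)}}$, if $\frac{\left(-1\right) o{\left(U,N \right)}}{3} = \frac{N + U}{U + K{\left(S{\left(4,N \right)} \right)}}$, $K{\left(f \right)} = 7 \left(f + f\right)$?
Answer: $- \frac{30411430}{289} \approx -1.0523 \cdot 10^{5}$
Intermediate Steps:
$K{\left(f \right)} = 14 f$ ($K{\left(f \right)} = 7 \cdot 2 f = 14 f$)
$o{\left(U,N \right)} = - \frac{3 \left(N + U\right)}{U + 14 N}$ ($o{\left(U,N \right)} = - 3 \frac{N + U}{U + 14 N} = - \frac{3 \left(N + U\right)}{U + 14 N}$)
$\frac{Z}{o{\left(77,212 \right)}} = \frac{29962}{3 \frac{1}{77 + 14 \cdot 212} \left(\left(-1\right) 212 - 77\right)} = \frac{29962}{3 \frac{1}{77 + 2968} \left(-212 - 77\right)} = \frac{29962}{3 \cdot \frac{1}{3045} \left(-289\right)} = \frac{29962}{- \frac{289}{1015}} = 29962 \left(- \frac{1015}{289}\right) = - \frac{30411430}{289}$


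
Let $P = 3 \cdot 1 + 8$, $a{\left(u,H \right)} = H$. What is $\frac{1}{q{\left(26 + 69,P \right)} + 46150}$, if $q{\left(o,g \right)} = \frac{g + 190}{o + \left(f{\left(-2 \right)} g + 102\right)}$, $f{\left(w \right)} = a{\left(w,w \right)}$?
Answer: $\frac{175}{8076451} \approx 2.1668 \cdot 10^{-5}$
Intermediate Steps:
$f{\left(w \right)} = w$
$P = 11$ ($P = 3 + 8 = 11$)
$q{\left(o,g \right)} = \frac{190 + g}{102 + o - 2 g}$ ($q{\left(o,g \right)} = \frac{g + 190}{o - \left(-102 + 2 g\right)} = \frac{190 + g}{o - \left(-102 + 2 g\right)} = \frac{190 + g}{102 + o - 2 g}$)
$\frac{1}{q{\left(26 + 69,P \right)} + 46150} = \frac{1}{\frac{190 + 11}{102 + \left(26 + 69\right) - 22} + 46150} = \frac{1}{\frac{1}{102 + 95 - 22} \cdot 201 + 46150} = \frac{1}{\frac{1}{175} \cdot 201 + 46150} = \frac{1}{\frac{201}{175} + 46150} = \frac{1}{\frac{8076451}{175}} = \frac{175}{8076451}$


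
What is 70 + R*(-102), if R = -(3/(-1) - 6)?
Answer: -848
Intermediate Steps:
R = 9 (R = -(3*(-1) - 6) = -(-3 - 6) = -1*(-9) = 9)
70 + R*(-102) = 70 + 9*(-102) = 70 - 918 = -848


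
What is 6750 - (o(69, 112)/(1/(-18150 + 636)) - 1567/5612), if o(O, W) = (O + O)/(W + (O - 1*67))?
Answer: 2980405837/106628 ≈ 27951.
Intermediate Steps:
o(O, W) = 2*O/(-67 + O + W) (o(O, W) = (2*O)/(W + (O - 67)) = (2*O)/(W + (-67 + O)) = (2*O)/(-67 + O + W) = 2*O/(-67 + O + W))
6750 - (o(69, 112)/(1/(-18150 + 636)) - 1567/5612) = 6750 - ((2*69/(-67 + 69 + 112))/(1/(-18150 + 636)) - 1567/5612) = 6750 - ((2*69/114)/(1/(-17514)) - 1567*1/5612) = 6750 - ((2*69*(1/114))/(-1/17514) - 1567/5612) = 6750 - ((23/19)*(-17514) - 1567/5612) = 6750 - (-402822/19 - 1567/5612) = 6750 - 1*(-2260666837/106628) = 6750 + 2260666837/106628 = 2980405837/106628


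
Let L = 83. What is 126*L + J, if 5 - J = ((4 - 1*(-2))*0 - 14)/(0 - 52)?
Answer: 272031/26 ≈ 10463.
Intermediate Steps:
J = 123/26 (J = 5 - ((4 - 1*(-2))*0 - 14)/(0 - 52) = 5 - ((4 + 2)*0 - 14)/(-52) = 5 - (6*0 - 14)*(-1)/52 = 5 - (0 - 14)*(-1)/52 = 5 - (-14)*(-1)/52 = 5 - 1*7/26 = 5 - 7/26 = 123/26 ≈ 4.7308)
126*L + J = 126*83 + 123/26 = 10458 + 123/26 = 272031/26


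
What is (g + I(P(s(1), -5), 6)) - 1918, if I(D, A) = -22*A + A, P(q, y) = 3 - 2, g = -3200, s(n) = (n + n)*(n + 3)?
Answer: -5244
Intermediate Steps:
s(n) = 2*n*(3 + n) (s(n) = (2*n)*(3 + n) = 2*n*(3 + n))
P(q, y) = 1
I(D, A) = -21*A
(g + I(P(s(1), -5), 6)) - 1918 = (-3200 - 21*6) - 1918 = (-3200 - 126) - 1918 = -3326 - 1918 = -5244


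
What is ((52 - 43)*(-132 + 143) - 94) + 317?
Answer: 322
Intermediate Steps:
((52 - 43)*(-132 + 143) - 94) + 317 = (9*11 - 94) + 317 = (99 - 94) + 317 = 5 + 317 = 322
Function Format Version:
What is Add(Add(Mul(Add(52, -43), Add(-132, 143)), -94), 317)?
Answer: 322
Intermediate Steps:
Add(Add(Mul(Add(52, -43), Add(-132, 143)), -94), 317) = Add(Add(Mul(9, 11), -94), 317) = Add(Add(99, -94), 317) = Add(5, 317) = 322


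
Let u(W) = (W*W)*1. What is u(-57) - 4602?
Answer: -1353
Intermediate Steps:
u(W) = W**2 (u(W) = W**2*1 = W**2)
u(-57) - 4602 = (-57)**2 - 4602 = 3249 - 4602 = -1353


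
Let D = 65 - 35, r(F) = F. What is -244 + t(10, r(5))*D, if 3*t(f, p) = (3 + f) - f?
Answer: -214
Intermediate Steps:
t(f, p) = 1 (t(f, p) = ((3 + f) - f)/3 = (1/3)*3 = 1)
D = 30
-244 + t(10, r(5))*D = -244 + 1*30 = -244 + 30 = -214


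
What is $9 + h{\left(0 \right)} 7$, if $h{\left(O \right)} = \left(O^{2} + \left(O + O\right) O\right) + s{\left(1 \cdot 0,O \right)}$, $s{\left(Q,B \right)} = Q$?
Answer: $9$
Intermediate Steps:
$h{\left(O \right)} = 3 O^{2}$ ($h{\left(O \right)} = \left(O^{2} + \left(O + O\right) O\right) + 1 \cdot 0 = \left(O^{2} + 2 O O\right) + 0 = \left(O^{2} + 2 O^{2}\right) + 0 = 3 O^{2} + 0 = 3 O^{2}$)
$9 + h{\left(0 \right)} 7 = 9 + 3 \cdot 0^{2} \cdot 7 = 9 + 3 \cdot 0 \cdot 7 = 9 + 0 \cdot 7 = 9 + 0 = 9$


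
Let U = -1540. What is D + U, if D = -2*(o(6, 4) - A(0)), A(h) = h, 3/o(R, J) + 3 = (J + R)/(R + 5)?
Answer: -35354/23 ≈ -1537.1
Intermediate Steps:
o(R, J) = 3/(-3 + (J + R)/(5 + R)) (o(R, J) = 3/(-3 + (J + R)/(R + 5)) = 3/(-3 + (J + R)/(5 + R)))
D = 66/23 (D = -2*(3*(5 + 6)/(-15 + 4 - 2*6) - 1*0) = -2*(3*11/(-15 + 4 - 12) + 0) = -2*(3*11/(-23) + 0) = -2*(3*(-1/23)*11 + 0) = -2*(-33/23 + 0) = -2*(-33/23) = 66/23 ≈ 2.8696)
D + U = 66/23 - 1540 = -35354/23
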